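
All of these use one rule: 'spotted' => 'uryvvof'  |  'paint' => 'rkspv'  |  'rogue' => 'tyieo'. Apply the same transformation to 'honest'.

jypouv

The shift depends on letter class: consonant s→u is +2, but vowel o→y is +10. Two shifts are in play — +10 for a/e/i/o/u, +2 for every other letter.
For honest: h(cons)+2=j, o(vowel)+10=y, n(cons)+2=p, e(vowel)+10=o, s(cons)+2=u, t(cons)+2=v.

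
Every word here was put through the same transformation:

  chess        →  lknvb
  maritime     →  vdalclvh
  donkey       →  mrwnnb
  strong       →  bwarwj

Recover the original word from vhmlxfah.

Shifts by position in chess: pos 0: c→l (+9), pos 1: h→k (+3), pos 2: e→n (+9), pos 3: s→v (+3) — repeating every 2. The shifts repeat in a cycle of length 2: positions 0,1,… shift by +9, +3, then the pattern repeats.
Undoing it on vhmlxfah: v−9=m, h−3=e, m−9=d, l−3=i, x−9=o, f−3=c, a−9=r, h−3=e.

mediocre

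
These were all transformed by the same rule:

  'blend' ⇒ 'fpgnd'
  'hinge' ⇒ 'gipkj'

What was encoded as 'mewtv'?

Read the word backwards and shift each letter +2.
Reversing it on mewtv: shift back: m−2=k, e−2=c, w−2=u, t−2=r, v−2=t → kcurt; then reverse → truck.

truck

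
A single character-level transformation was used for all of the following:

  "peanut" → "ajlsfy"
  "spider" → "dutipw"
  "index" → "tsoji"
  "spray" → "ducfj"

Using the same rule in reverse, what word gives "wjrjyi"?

Shifts by position in peanut: pos 0: p→a (+11), pos 1: e→j (+5), pos 2: a→l (+11), pos 3: n→s (+5) — repeating every 2. It's a Vigenère-style cipher with numeric key [11,5]: position i shifts by key[i mod 2].
Undoing it on wjrjyi: w−11=l, j−5=e, r−11=g, j−5=e, y−11=n, i−5=d.

legend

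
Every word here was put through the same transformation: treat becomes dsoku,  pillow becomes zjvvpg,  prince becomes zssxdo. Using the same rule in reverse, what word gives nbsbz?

A repeating key of period 3 is used — shifts +10, +1, +10 over and over.
Reversing it on nbsbz: n−10=d, b−1=a, s−10=i, b−10=r, z−1=y.

dairy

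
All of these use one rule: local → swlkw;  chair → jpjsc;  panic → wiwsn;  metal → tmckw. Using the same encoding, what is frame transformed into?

In local: l→s is +7, o→w is +8, c→l is +9, a→k is +10 — the shift increases by 1 each position. Letter i (0-indexed) is shifted by i+7, so successive shifts are 7, 8, 9, ….
Applying it to frame: f+7=m, r+8=z, a+9=j, m+10=w, e+11=p.

mzjwp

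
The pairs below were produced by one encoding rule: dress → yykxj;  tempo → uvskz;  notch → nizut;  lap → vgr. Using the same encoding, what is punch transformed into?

The output letters match the input read backwards, each shifted +6: dress reversed is sserd. Read the word backwards and shift each letter +6.
On punch: reverse → hcnup; then shift: h+6=n, c+6=i, n+6=t, u+6=a, p+6=v.

nitav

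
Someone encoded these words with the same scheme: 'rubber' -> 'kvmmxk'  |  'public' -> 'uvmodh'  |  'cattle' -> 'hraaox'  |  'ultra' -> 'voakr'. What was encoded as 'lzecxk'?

Each letter's alphabet position (a=0..z=25) is mapped through 21·x+17 mod 26 — an affine cipher.
Undoing it on lzecxk: l(11)→5·(11−17)≡22=w; z(25)→5·(25−17)≡14=o; e(4)→5·(4−17)≡13=n; c(2)→5·(2−17)≡3=d; x(23)→5·(23−17)≡4=e; k(10)→5·(10−17)≡17=r (all mod 26).

wonder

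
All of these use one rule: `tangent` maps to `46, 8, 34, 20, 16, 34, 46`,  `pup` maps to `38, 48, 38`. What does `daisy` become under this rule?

t(#20)→46 and a(#1)→8: differences scale by 2, so n = 2·pos + 6. The formula is n = 2×(alphabet index, a=1) + 6.
Applying it to daisy: d=4→14, a=1→8, i=9→24, s=19→44, y=25→56.

14, 8, 24, 44, 56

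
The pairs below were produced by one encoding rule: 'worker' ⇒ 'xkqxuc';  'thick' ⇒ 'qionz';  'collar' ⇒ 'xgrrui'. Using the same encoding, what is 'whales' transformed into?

ykrgnc

The output letters match the input read backwards, each shifted +6: worker reversed is rekrow. The word is reversed, then every letter is shifted forward by 6.
On whales: reverse → selahw; then shift: s+6=y, e+6=k, l+6=r, a+6=g, h+6=n, w+6=c.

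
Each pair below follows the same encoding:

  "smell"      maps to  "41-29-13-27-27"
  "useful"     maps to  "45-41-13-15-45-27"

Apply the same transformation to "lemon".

s(#19)→41 and m(#13)→29: differences scale by 2, so n = 2·pos + 3. With a=1..z=26, the number is 2·pos + 3.
On lemon: l=12→27, e=5→13, m=13→29, o=15→33, n=14→31.

27-13-29-33-31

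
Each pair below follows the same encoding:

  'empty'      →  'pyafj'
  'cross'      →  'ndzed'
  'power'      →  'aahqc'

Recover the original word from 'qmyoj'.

A repeating key of period 2 is used — shifts +11, +12 over and over.
Undoing it on qmyoj: q−11=f, m−12=a, y−11=n, o−12=c, j−11=y.

fancy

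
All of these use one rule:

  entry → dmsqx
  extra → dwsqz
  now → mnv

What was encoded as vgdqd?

Compare letters: e→d is +25, n→m is +25, t→s is +25 — a constant shift. Every letter moves 25 places later in the alphabet, wrapping around z→a.
Undoing it on vgdqd: v−25=w, g−25=h, d−25=e, q−25=r, d−25=e.

where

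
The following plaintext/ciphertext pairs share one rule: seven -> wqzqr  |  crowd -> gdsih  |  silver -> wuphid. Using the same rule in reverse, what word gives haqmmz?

Shifts by position in seven: pos 0: s→w (+4), pos 1: e→q (+12), pos 2: v→z (+4), pos 3: e→q (+12) — repeating every 2. The shifts repeat in a cycle of length 2: positions 0,1,… shift by +4, +12, then the pattern repeats.
Reversing it on haqmmz: h−4=d, a−12=o, q−4=m, m−12=a, m−4=i, z−12=n.

domain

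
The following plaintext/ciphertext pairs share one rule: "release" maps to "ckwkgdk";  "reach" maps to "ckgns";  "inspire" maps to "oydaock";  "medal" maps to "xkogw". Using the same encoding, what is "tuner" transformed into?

Vowels shift forward by 6 and consonants shift forward by 11.
For tuner: t(cons)+11=e, u(vowel)+6=a, n(cons)+11=y, e(vowel)+6=k, r(cons)+11=c.

eaykc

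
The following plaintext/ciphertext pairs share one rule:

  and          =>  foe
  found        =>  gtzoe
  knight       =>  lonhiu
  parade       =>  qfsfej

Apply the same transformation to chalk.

difml

The shift depends on letter class: consonant n→o is +1, but vowel a→f is +5. The rule splits by letter class: vowels +5, consonants +1.
On chalk: c(cons)+1=d, h(cons)+1=i, a(vowel)+5=f, l(cons)+1=m, k(cons)+1=l.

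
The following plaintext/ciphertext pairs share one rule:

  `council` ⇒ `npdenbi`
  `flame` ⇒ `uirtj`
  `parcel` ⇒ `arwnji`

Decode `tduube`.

muffin

This is an affine cipher: with a=0,…,z=25, each position x becomes (11x+17) mod 26.
Undoing it on tduube: t(19)→19·(19−17)≡12=m; d(3)→19·(3−17)≡20=u; u(20)→19·(20−17)≡5=f; u(20)→19·(20−17)≡5=f; b(1)→19·(1−17)≡8=i; e(4)→19·(4−17)≡13=n (all mod 26).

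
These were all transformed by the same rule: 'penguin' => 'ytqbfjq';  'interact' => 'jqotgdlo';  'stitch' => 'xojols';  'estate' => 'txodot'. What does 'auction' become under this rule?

dflojhq

Each letter's alphabet position (a=0..z=25) is mapped through 17·x+3 mod 26 — an affine cipher.
Applying it to auction: a(0)→17·0+3≡3=d; u(20)→17·20+3≡5=f; c(2)→17·2+3≡11=l; t(19)→17·19+3≡14=o; i(8)→17·8+3≡9=j; o(14)→17·14+3≡7=h; n(13)→17·13+3≡16=q (all mod 26).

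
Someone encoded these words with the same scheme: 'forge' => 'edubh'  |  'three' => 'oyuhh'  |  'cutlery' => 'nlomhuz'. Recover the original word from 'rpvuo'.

skirt

f(5)→e(4) and o(14)→d(3) fit y≡23x+19 (mod 26); the inverse of 23 mod 26 is 17. This is an affine cipher: with a=0,…,z=25, each position x becomes (23x+19) mod 26.
Undoing it on rpvuo: r(17)→17·(17−19)≡18=s; p(15)→17·(15−19)≡10=k; v(21)→17·(21−19)≡8=i; u(20)→17·(20−19)≡17=r; o(14)→17·(14−19)≡19=t (all mod 26).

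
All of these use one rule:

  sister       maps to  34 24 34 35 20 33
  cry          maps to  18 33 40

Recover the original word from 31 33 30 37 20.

The number is (letter's place in the alphabet, a=1) + 15.
Reversing it on 31 33 30 37 20: 31→(31−15)÷1=16=p, 33→(33−15)÷1=18=r, 30→(30−15)÷1=15=o, 37→(37−15)÷1=22=v, 20→(20−15)÷1=5=e.

prove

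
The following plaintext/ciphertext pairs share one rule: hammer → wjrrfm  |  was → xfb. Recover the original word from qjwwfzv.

quarrel

The output letters match the input read backwards, each shifted +5: hammer reversed is remmah. The word is reversed, then every letter is shifted forward by 5.
Decoding qjwwfzv: shift back: q−5=l, j−5=e, w−5=r, w−5=r, f−5=a, z−5=u, v−5=q → lerrauq; then reverse → quarrel.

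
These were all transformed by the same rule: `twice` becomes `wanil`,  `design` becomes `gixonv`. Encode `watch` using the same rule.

In twice: t→w is +3, w→a is +4, i→n is +5, c→i is +6 — the shift increases by 1 each position. Letter i (0-indexed) is shifted by i+3, so successive shifts are 3, 4, 5, ….
On watch: w+3=z, a+4=e, t+5=y, c+6=i, h+7=o.

zeyio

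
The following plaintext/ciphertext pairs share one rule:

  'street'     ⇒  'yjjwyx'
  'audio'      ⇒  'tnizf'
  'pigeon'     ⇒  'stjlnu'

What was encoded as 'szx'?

sun

Two steps: reverse the string, then apply a Caesar shift of +5.
Reversing it on szx: shift back: s−5=n, z−5=u, x−5=s → nus; then reverse → sun.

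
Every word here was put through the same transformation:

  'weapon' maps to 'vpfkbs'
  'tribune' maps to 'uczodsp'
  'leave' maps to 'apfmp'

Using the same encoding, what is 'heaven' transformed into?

qpfmps

w(22)→v(21) and e(4)→p(15) fit y≡9x+5 (mod 26); the inverse of 9 mod 26 is 3. Treating letters as 0–25, the rule is x ↦ 9x + 5 (mod 26).
On heaven: h(7)→9·7+5≡16=q; e(4)→9·4+5≡15=p; a(0)→9·0+5≡5=f; v(21)→9·21+5≡12=m; e(4)→9·4+5≡15=p; n(13)→9·13+5≡18=s (all mod 26).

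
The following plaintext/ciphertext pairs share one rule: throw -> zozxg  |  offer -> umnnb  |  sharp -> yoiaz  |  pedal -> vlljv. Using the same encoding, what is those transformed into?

The shift increases by 1 at each position, starting from +6: 6, 7, 8, ….
For those: t+6=z, h+7=o, o+8=w, s+9=b, e+10=o.

zowbo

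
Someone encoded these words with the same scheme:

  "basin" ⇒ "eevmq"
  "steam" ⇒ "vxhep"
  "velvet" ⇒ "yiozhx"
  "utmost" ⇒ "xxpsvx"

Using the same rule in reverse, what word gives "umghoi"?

riddle

Shifts by position in basin: pos 0: b→e (+3), pos 1: a→e (+4), pos 2: s→v (+3), pos 3: i→m (+4) — repeating every 2. A repeating key of period 2 is used — shifts +3, +4 over and over.
Reversing it on umghoi: u−3=r, m−4=i, g−3=d, h−4=d, o−3=l, i−4=e.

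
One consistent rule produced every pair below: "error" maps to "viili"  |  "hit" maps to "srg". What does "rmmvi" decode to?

inner

Each pair mirrors across the alphabet (e↔v, r↔i, r↔i): positions sum to 25. Letters are reflected about the middle of the alphabet (position → 25−position): Atbash.
Reversing it on rmmvi: r↔i, m↔n, m↔n, v↔e, i↔r.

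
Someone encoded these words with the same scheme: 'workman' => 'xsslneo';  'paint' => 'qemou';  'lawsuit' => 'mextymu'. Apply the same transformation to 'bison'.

The shift depends on letter class: consonant w→x is +1, but vowel o→s is +4. Vowels shift forward by 4 and consonants shift forward by 1.
Applying it to bison: b(cons)+1=c, i(vowel)+4=m, s(cons)+1=t, o(vowel)+4=s, n(cons)+1=o.

cmtso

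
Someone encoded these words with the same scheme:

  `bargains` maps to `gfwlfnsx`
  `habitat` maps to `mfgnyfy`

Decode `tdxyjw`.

oyster

Every letter moves 5 places later in the alphabet, wrapping around z→a.
Undoing it on tdxyjw: t−5=o, d−5=y, x−5=s, y−5=t, j−5=e, w−5=r.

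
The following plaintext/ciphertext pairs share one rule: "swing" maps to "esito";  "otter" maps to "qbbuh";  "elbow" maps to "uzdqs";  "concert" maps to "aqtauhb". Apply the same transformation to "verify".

vuhirm

s(18)→e(4) and w(22)→s(18) fit y≡23x+6 (mod 26); the inverse of 23 mod 26 is 17. Each letter's alphabet position (a=0..z=25) is mapped through 23·x+6 mod 26 — an affine cipher.
Applying it to verify: v(21)→23·21+6≡21=v; e(4)→23·4+6≡20=u; r(17)→23·17+6≡7=h; i(8)→23·8+6≡8=i; f(5)→23·5+6≡17=r; y(24)→23·24+6≡12=m (all mod 26).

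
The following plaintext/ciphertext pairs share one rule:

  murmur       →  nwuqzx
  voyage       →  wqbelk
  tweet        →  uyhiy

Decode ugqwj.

In murmur: m→n is +1, u→w is +2, r→u is +3, m→q is +4 — the shift increases by 1 each position. Each letter shifts forward by (position + 1), i.e. 1, 2, 3, … — the shift grows by one for each successive letter.
Undoing it on ugqwj: u−1=t, g−2=e, q−3=n, w−4=s, j−5=e.

tense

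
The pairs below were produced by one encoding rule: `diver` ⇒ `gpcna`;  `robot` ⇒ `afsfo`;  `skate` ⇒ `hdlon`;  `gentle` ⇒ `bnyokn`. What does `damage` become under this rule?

glrlbn

d(3)→g(6) and i(8)→p(15) fit y≡7x+11 (mod 26); the inverse of 7 mod 26 is 15. Each letter's alphabet position (a=0..z=25) is mapped through 7·x+11 mod 26 — an affine cipher.
Applying it to damage: d(3)→7·3+11≡6=g; a(0)→7·0+11≡11=l; m(12)→7·12+11≡17=r; a(0)→7·0+11≡11=l; g(6)→7·6+11≡1=b; e(4)→7·4+11≡13=n (all mod 26).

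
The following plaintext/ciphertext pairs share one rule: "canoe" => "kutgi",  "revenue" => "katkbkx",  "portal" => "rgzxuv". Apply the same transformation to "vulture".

The word is reversed, then every letter is shifted forward by 6.
On vulture: reverse → erutluv; then shift: e+6=k, r+6=x, u+6=a, t+6=z, l+6=r, u+6=a, v+6=b.

kxazrab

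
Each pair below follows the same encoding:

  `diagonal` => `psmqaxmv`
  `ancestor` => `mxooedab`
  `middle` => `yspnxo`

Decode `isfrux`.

Shifts by position in diagonal: pos 0: d→p (+12), pos 1: i→s (+10), pos 2: a→m (+12), pos 3: g→q (+10) — repeating every 2. It's a Vigenère-style cipher with numeric key [12,10]: position i shifts by key[i mod 2].
Decoding isfrux: i−12=w, s−10=i, f−12=t, r−10=h, u−12=i, x−10=n.

within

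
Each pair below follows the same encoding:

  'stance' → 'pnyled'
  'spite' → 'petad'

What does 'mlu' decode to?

The output letters match the input read backwards, each shifted +11: stance reversed is ecnats. Two steps: reverse the string, then apply a Caesar shift of +11.
Decoding mlu: shift back: m−11=b, l−11=a, u−11=j → baj; then reverse → jab.

jab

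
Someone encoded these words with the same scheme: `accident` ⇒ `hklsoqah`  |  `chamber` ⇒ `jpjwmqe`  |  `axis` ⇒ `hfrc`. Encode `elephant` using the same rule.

ltnzsmah

Each letter shifts forward by (position + 7), i.e. 7, 8, 9, … — the shift grows by one for each successive letter.
For elephant: e+7=l, l+8=t, e+9=n, p+10=z, h+11=s, a+12=m, n+13=a, t+14=h.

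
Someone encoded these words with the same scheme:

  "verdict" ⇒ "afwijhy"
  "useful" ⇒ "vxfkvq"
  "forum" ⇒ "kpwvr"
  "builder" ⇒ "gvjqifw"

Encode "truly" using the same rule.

The shift depends on letter class: consonant v→a is +5, but vowel e→f is +1. Vowels shift forward by 1 and consonants shift forward by 5.
Applying it to truly: t(cons)+5=y, r(cons)+5=w, u(vowel)+1=v, l(cons)+5=q, y(cons)+5=d.

ywvqd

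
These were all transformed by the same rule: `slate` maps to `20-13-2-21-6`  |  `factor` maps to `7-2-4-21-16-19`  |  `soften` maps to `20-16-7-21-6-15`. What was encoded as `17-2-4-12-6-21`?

packet

s is letter #19 and maps to 20: an offset of 1. The number is (letter's place in the alphabet, a=1) + 1.
Reversing it on 17-2-4-12-6-21: 17→(17−1)÷1=16=p, 2→(2−1)÷1=1=a, 4→(4−1)÷1=3=c, 12→(12−1)÷1=11=k, 6→(6−1)÷1=5=e, 21→(21−1)÷1=20=t.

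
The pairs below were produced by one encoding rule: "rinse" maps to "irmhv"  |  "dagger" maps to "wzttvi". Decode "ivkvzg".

This is the alphabet-reversal cipher (Atbash): a becomes z, b becomes y, etc.
Undoing it on ivkvzg: i↔r, v↔e, k↔p, v↔e, z↔a, g↔t.

repeat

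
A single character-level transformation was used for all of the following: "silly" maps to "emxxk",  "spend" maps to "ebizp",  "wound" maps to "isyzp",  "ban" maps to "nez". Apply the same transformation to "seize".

eimli

The rule splits by letter class: vowels +4, consonants +12.
Applying it to seize: s(cons)+12=e, e(vowel)+4=i, i(vowel)+4=m, z(cons)+12=l, e(vowel)+4=i.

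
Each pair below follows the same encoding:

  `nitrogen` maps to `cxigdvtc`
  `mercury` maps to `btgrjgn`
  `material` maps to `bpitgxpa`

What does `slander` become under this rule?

hapcstg

Compare letters: n→c is +15, i→x is +15, t→i is +15 — a constant shift. Each letter is shifted forward by 15 in the alphabet (a Caesar shift of +15).
Applying it to slander: s+15=h, l+15=a, a+15=p, n+15=c, d+15=s, e+15=t, r+15=g.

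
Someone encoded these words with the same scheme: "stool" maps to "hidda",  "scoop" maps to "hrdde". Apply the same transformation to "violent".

kxdatci

Each letter is shifted forward by 15 in the alphabet (a Caesar shift of +15).
Applying it to violent: v+15=k, i+15=x, o+15=d, l+15=a, e+15=t, n+15=c, t+15=i.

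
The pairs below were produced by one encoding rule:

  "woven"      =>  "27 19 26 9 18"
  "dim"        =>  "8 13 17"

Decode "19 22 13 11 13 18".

w is letter #23 and maps to 27: an offset of 4. The number is (letter's place in the alphabet, a=1) + 4.
Reversing it on 19 22 13 11 13 18: 19→(19−4)÷1=15=o, 22→(22−4)÷1=18=r, 13→(13−4)÷1=9=i, 11→(11−4)÷1=7=g, 13→(13−4)÷1=9=i, 18→(18−4)÷1=14=n.

origin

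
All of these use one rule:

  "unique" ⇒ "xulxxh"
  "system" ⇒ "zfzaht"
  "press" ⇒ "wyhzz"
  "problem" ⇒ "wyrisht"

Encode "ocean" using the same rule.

rjhdu

The rule splits by letter class: vowels +3, consonants +7.
For ocean: o(vowel)+3=r, c(cons)+7=j, e(vowel)+3=h, a(vowel)+3=d, n(cons)+7=u.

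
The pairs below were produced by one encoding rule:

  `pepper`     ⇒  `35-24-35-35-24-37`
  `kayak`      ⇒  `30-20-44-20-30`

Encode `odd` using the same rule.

34-23-23

p is letter #16 and maps to 35: an offset of 19. The number is (letter's place in the alphabet, a=1) + 19.
On odd: o=15→34, d=4→23, d=4→23.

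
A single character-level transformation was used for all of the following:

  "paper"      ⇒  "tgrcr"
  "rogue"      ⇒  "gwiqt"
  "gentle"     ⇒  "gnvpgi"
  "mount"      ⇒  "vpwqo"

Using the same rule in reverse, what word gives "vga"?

The output letters match the input read backwards, each shifted +2: paper reversed is repap. Read the word backwards and shift each letter +2.
Decoding vga: shift back: v−2=t, g−2=e, a−2=y → tey; then reverse → yet.

yet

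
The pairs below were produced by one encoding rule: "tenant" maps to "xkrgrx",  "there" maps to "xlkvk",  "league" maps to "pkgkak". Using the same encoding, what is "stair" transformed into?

wxgov

The shift depends on letter class: consonant t→x is +4, but vowel e→k is +6. Two shifts are in play — +6 for a/e/i/o/u, +4 for every other letter.
Applying it to stair: s(cons)+4=w, t(cons)+4=x, a(vowel)+6=g, i(vowel)+6=o, r(cons)+4=v.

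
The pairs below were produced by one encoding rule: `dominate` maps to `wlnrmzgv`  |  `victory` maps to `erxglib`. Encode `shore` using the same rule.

Each pair mirrors across the alphabet (d↔w, o↔l, m↔n): positions sum to 25. Letters are reflected about the middle of the alphabet (position → 25−position): Atbash.
Applying it to shore: s↔h, h↔s, o↔l, r↔i, e↔v.

hsliv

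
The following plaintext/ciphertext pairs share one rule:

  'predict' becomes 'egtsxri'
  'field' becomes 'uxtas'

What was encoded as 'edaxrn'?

Compare letters: p→e is +15, r→g is +15, e→t is +15 — a constant shift. It's a constant shift of +15 (ROT15).
Reversing it on edaxrn: e−15=p, d−15=o, a−15=l, x−15=i, r−15=c, n−15=y.

policy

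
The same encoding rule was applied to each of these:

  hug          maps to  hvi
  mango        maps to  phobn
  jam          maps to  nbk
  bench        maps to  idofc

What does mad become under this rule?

Two steps: reverse the string, then apply a Caesar shift of +1.
On mad: reverse → dam; then shift: d+1=e, a+1=b, m+1=n.

ebn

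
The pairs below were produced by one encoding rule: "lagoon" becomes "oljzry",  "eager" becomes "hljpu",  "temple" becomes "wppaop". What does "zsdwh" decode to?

Shifts by position in lagoon: pos 0: l→o (+3), pos 1: a→l (+11), pos 2: g→j (+3), pos 3: o→z (+11) — repeating every 2. It's a Vigenère-style cipher with numeric key [3,11]: position i shifts by key[i mod 2].
Undoing it on zsdwh: z−3=w, s−11=h, d−3=a, w−11=l, h−3=e.

whale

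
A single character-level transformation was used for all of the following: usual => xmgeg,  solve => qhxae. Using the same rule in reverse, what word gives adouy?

The output letters match the input read backwards, each shifted +12: usual reversed is lausu. Two steps: reverse the string, then apply a Caesar shift of +12.
Decoding adouy: shift back: a−12=o, d−12=r, o−12=c, u−12=i, y−12=m → orcim; then reverse → micro.

micro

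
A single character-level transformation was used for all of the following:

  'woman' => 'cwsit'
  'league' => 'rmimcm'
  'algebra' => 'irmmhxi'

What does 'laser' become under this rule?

riymx

The shift depends on letter class: consonant w→c is +6, but vowel o→w is +8. Vowels shift forward by 8 and consonants shift forward by 6.
For laser: l(cons)+6=r, a(vowel)+8=i, s(cons)+6=y, e(vowel)+8=m, r(cons)+6=x.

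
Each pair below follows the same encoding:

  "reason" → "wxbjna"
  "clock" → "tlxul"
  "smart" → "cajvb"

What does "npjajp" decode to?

garage

The output letters match the input read backwards, each shifted +9: reason reversed is nosaer. Read the word backwards and shift each letter +9.
Decoding npjajp: shift back: n−9=e, p−9=g, j−9=a, a−9=r, j−9=a, p−9=g → egarag; then reverse → garage.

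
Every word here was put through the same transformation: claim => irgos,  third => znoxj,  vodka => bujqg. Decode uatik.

ounce

Compare letters: c→i is +6, l→r is +6, a→g is +6 — a constant shift. This is a Caesar cipher with shift 6.
Reversing it on uatik: u−6=o, a−6=u, t−6=n, i−6=c, k−6=e.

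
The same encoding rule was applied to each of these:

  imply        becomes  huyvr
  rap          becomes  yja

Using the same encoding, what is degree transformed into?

nnapnm

The output letters match the input read backwards, each shifted +9: imply reversed is ylpmi. Two steps: reverse the string, then apply a Caesar shift of +9.
Applying it to degree: reverse → eerged; then shift: e+9=n, e+9=n, r+9=a, g+9=p, e+9=n, d+9=m.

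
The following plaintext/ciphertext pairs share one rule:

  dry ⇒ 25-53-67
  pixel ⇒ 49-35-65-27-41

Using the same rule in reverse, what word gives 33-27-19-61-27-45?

heaven

d(#4)→25 and r(#18)→53: differences scale by 2, so n = 2·pos + 17. Each letter becomes 2×(its alphabet position, a=1..z=26) + 17.
Reversing it on 33-27-19-61-27-45: 33→(33−17)÷2=8=h, 27→(27−17)÷2=5=e, 19→(19−17)÷2=1=a, 61→(61−17)÷2=22=v, 27→(27−17)÷2=5=e, 45→(45−17)÷2=14=n.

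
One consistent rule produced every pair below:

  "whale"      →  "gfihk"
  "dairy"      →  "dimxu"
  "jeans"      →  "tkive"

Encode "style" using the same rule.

w(22)→g(6) and h(7)→f(5) fit y≡7x+8 (mod 26); the inverse of 7 mod 26 is 15. Each letter's alphabet position (a=0..z=25) is mapped through 7·x+8 mod 26 — an affine cipher.
Applying it to style: s(18)→7·18+8≡4=e; t(19)→7·19+8≡11=l; y(24)→7·24+8≡20=u; l(11)→7·11+8≡7=h; e(4)→7·4+8≡10=k (all mod 26).

eluhk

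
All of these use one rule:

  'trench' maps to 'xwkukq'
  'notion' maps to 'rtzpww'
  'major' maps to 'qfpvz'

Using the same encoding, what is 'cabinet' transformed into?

The shift increases by 1 at each position, starting from +4: 4, 5, 6, ….
Applying it to cabinet: c+4=g, a+5=f, b+6=h, i+7=p, n+8=v, e+9=n, t+10=d.

gfhpvnd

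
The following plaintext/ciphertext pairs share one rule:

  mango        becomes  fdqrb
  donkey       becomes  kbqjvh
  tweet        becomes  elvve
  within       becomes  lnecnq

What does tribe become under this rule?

einov

m(12)→f(5) and a(0)→d(3) fit y≡11x+3 (mod 26); the inverse of 11 mod 26 is 19. This is an affine cipher: with a=0,…,z=25, each position x becomes (11x+3) mod 26.
For tribe: t(19)→11·19+3≡4=e; r(17)→11·17+3≡8=i; i(8)→11·8+3≡13=n; b(1)→11·1+3≡14=o; e(4)→11·4+3≡21=v (all mod 26).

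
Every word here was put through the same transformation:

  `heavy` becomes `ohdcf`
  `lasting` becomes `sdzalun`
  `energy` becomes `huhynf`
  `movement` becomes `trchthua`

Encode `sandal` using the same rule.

zdukds

The shift depends on letter class: consonant h→o is +7, but vowel e→h is +3. Two shifts are in play — +3 for a/e/i/o/u, +7 for every other letter.
For sandal: s(cons)+7=z, a(vowel)+3=d, n(cons)+7=u, d(cons)+7=k, a(vowel)+3=d, l(cons)+7=s.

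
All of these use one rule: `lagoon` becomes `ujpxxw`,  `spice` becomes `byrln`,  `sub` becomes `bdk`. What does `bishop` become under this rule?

It's a constant shift of +9 (ROT9).
For bishop: b+9=k, i+9=r, s+9=b, h+9=q, o+9=x, p+9=y.

krbqxy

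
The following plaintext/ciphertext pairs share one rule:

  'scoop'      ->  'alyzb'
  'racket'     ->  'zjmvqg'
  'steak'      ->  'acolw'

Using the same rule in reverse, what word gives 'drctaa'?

vision

In scoop: s→a is +8, c→l is +9, o→y is +10, o→z is +11 — the shift increases by 1 each position. The shift increases by 1 at each position, starting from +8: 8, 9, 10, ….
Reversing it on drctaa: d−8=v, r−9=i, c−10=s, t−11=i, a−12=o, a−13=n.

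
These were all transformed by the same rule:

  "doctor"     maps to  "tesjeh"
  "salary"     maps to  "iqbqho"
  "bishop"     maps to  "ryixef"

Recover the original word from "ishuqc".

Compare letters: d→t is +16, o→e is +16, c→s is +16 — a constant shift. Each letter is shifted forward by 16 in the alphabet (a Caesar shift of +16).
Undoing it on ishuqc: i−16=s, s−16=c, h−16=r, u−16=e, q−16=a, c−16=m.

scream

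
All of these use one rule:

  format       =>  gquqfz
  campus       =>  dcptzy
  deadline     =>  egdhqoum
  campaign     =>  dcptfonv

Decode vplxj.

unite

In format: f→g is +1, o→q is +2, r→u is +3, m→q is +4 — the shift increases by 1 each position. Letter i (0-indexed) is shifted by i+1, so successive shifts are 1, 2, 3, ….
Decoding vplxj: v−1=u, p−2=n, l−3=i, x−4=t, j−5=e.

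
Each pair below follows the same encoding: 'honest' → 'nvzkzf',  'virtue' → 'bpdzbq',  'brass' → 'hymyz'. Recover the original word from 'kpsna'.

eight

Shifts by position in honest: pos 0: h→n (+6), pos 1: o→v (+7), pos 2: n→z (+12), pos 3: e→k (+6), pos 4: s→z (+7), pos 5: t→f (+12) — repeating every 3. The shifts repeat in a cycle of length 3: positions 0,1,… shift by +6, +7, +12, then the pattern repeats.
Decoding kpsna: k−6=e, p−7=i, s−12=g, n−6=h, a−7=t.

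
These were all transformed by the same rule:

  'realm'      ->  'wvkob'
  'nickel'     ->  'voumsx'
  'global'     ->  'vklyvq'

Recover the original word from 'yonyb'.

The output letters match the input read backwards, each shifted +10: realm reversed is mlaer. The word is reversed, then every letter is shifted forward by 10.
Undoing it on yonyb: shift back: y−10=o, o−10=e, n−10=d, y−10=o, b−10=r → oedor; then reverse → rodeo.

rodeo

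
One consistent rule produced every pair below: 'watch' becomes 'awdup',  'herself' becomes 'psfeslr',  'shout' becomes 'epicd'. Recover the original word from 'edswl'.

steal

w(22)→a(0) and a(0)→w(22) fit y≡25x+22 (mod 26); the inverse of 25 mod 26 is 25. Each letter's alphabet position (a=0..z=25) is mapped through 25·x+22 mod 26 — an affine cipher.
Undoing it on edswl: e(4)→25·(4−22)≡18=s; d(3)→25·(3−22)≡19=t; s(18)→25·(18−22)≡4=e; w(22)→25·(22−22)≡0=a; l(11)→25·(11−22)≡11=l (all mod 26).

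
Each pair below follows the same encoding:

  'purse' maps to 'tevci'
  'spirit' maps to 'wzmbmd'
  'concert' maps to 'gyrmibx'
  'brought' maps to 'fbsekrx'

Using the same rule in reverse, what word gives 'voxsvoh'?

Shifts by position in purse: pos 0: p→t (+4), pos 1: u→e (+10), pos 2: r→v (+4), pos 3: s→c (+10) — repeating every 2. A repeating key of period 2 is used — shifts +4, +10 over and over.
Decoding voxsvoh: v−4=r, o−10=e, x−4=t, s−10=i, v−4=r, o−10=e, h−4=d.

retired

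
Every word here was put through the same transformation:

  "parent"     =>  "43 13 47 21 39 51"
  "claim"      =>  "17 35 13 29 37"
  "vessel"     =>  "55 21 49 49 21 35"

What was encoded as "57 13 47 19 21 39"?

warden

p(#16)→43 and a(#1)→13: differences scale by 2, so n = 2·pos + 11. Each letter becomes 2×(its alphabet position, a=1..z=26) + 11.
Reversing it on 57 13 47 19 21 39: 57→(57−11)÷2=23=w, 13→(13−11)÷2=1=a, 47→(47−11)÷2=18=r, 19→(19−11)÷2=4=d, 21→(21−11)÷2=5=e, 39→(39−11)÷2=14=n.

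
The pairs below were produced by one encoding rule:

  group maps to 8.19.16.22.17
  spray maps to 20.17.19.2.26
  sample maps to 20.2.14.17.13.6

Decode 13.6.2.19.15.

g is letter #7 and maps to 8: an offset of 1. Letters become their 1-based position plus 1 (so a→2, b→3, …).
Decoding 13.6.2.19.15: 13→(13−1)÷1=12=l, 6→(6−1)÷1=5=e, 2→(2−1)÷1=1=a, 19→(19−1)÷1=18=r, 15→(15−1)÷1=14=n.

learn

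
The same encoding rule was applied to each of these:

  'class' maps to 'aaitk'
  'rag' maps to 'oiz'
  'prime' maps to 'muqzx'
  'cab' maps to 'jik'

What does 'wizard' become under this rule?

The output letters match the input read backwards, each shifted +8: class reversed is ssalc. The word is reversed, then every letter is shifted forward by 8.
Applying it to wizard: reverse → draziw; then shift: d+8=l, r+8=z, a+8=i, z+8=h, i+8=q, w+8=e.

lzihqe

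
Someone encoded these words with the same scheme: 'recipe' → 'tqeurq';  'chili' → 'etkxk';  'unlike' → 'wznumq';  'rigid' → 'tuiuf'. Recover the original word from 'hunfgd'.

filter

It's a Vigenère-style cipher with numeric key [2,12]: position i shifts by key[i mod 2].
Reversing it on hunfgd: h−2=f, u−12=i, n−2=l, f−12=t, g−2=e, d−12=r.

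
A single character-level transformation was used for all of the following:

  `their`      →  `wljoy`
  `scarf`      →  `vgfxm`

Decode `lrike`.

index

In their: t→w is +3, h→l is +4, e→j is +5, i→o is +6 — the shift increases by 1 each position. Letter i (0-indexed) is shifted by i+3, so successive shifts are 3, 4, 5, ….
Reversing it on lrike: l−3=i, r−4=n, i−5=d, k−6=e, e−7=x.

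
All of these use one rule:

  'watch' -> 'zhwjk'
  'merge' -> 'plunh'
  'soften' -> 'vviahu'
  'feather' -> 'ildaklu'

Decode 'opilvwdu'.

lifespan

Shifts by position in watch: pos 0: w→z (+3), pos 1: a→h (+7), pos 2: t→w (+3), pos 3: c→j (+7) — repeating every 2. The shifts repeat in a cycle of length 2: positions 0,1,… shift by +3, +7, then the pattern repeats.
Undoing it on opilvwdu: o−3=l, p−7=i, i−3=f, l−7=e, v−3=s, w−7=p, d−3=a, u−7=n.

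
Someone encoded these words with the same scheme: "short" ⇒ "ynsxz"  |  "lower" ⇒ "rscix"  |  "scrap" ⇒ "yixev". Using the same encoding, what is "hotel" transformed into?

nszir

The shift depends on letter class: consonant s→y is +6, but vowel o→s is +4. Vowels shift forward by 4 and consonants shift forward by 6.
On hotel: h(cons)+6=n, o(vowel)+4=s, t(cons)+6=z, e(vowel)+4=i, l(cons)+6=r.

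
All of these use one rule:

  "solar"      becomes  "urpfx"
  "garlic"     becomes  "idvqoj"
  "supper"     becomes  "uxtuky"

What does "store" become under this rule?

uwswk

In solar: s→u is +2, o→r is +3, l→p is +4, a→f is +5 — the shift increases by 1 each position. The shift increases by 1 at each position, starting from +2: 2, 3, 4, ….
Applying it to store: s+2=u, t+3=w, o+4=s, r+5=w, e+6=k.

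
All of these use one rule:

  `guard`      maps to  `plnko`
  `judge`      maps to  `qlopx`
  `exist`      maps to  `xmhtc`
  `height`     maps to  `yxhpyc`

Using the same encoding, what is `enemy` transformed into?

xaxrv

g(6)→p(15) and u(20)→l(11) fit y≡9x+13 (mod 26); the inverse of 9 mod 26 is 3. Each letter's alphabet position (a=0..z=25) is mapped through 9·x+13 mod 26 — an affine cipher.
Applying it to enemy: e(4)→9·4+13≡23=x; n(13)→9·13+13≡0=a; e(4)→9·4+13≡23=x; m(12)→9·12+13≡17=r; y(24)→9·24+13≡21=v (all mod 26).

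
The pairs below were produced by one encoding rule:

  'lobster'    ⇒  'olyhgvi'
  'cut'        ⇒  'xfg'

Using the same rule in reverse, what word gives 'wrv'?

Each pair mirrors across the alphabet (l↔o, o↔l, b↔y): positions sum to 25. Each letter is replaced by its mirror in the alphabet: a↔z, b↔y, c↔x, and so on (the Atbash cipher).
Decoding wrv: w↔d, r↔i, v↔e.

die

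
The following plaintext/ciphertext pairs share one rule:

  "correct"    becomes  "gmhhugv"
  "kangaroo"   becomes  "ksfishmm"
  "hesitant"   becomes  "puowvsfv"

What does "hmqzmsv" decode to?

rowboat

This is an affine cipher: with a=0,…,z=25, each position x becomes (7x+18) mod 26.
Reversing it on hmqzmsv: h(7)→15·(7−18)≡17=r; m(12)→15·(12−18)≡14=o; q(16)→15·(16−18)≡22=w; z(25)→15·(25−18)≡1=b; m(12)→15·(12−18)≡14=o; s(18)→15·(18−18)≡0=a; v(21)→15·(21−18)≡19=t (all mod 26).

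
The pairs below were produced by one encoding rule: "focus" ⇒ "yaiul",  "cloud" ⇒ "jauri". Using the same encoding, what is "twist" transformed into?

The output letters match the input read backwards, each shifted +6: focus reversed is sucof. Read the word backwards and shift each letter +6.
On twist: reverse → tsiwt; then shift: t+6=z, s+6=y, i+6=o, w+6=c, t+6=z.

zyocz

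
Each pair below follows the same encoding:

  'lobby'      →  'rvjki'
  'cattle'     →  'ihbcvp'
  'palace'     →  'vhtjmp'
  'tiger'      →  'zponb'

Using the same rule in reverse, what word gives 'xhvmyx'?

In lobby: l→r is +6, o→v is +7, b→j is +8, b→k is +9 — the shift increases by 1 each position. Each letter shifts forward by (position + 6), i.e. 6, 7, 8, … — the shift grows by one for each successive letter.
Reversing it on xhvmyx: x−6=r, h−7=a, v−8=n, m−9=d, y−10=o, x−11=m.

random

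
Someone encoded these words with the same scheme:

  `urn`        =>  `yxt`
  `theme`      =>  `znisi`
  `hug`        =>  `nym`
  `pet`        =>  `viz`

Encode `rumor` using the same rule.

xyssx

The shift depends on letter class: consonant r→x is +6, but vowel u→y is +4. Two shifts are in play — +4 for a/e/i/o/u, +6 for every other letter.
On rumor: r(cons)+6=x, u(vowel)+4=y, m(cons)+6=s, o(vowel)+4=s, r(cons)+6=x.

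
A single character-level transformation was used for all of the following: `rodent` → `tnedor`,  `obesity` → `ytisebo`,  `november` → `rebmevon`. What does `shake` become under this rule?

The output letters match the input read backwards: rodent reversed is tnedor. It's just the letters in reverse order.
For shake: reverse → ekahs.

ekahs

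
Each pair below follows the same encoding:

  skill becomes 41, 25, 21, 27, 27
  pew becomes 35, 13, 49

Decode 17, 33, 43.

got

s(#19)→41 and k(#11)→25: differences scale by 2, so n = 2·pos + 3. With a=1..z=26, the number is 2·pos + 3.
Decoding 17, 33, 43: 17→(17−3)÷2=7=g, 33→(33−3)÷2=15=o, 43→(43−3)÷2=20=t.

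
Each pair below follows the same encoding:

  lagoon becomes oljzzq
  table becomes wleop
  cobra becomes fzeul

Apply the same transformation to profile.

Vowels shift forward by 11 and consonants shift forward by 3.
On profile: p(cons)+3=s, r(cons)+3=u, o(vowel)+11=z, f(cons)+3=i, i(vowel)+11=t, l(cons)+3=o, e(vowel)+11=p.

suzitop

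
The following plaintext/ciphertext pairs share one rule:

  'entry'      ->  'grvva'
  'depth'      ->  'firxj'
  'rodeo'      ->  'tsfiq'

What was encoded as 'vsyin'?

Shifts by position in entry: pos 0: e→g (+2), pos 1: n→r (+4), pos 2: t→v (+2), pos 3: r→v (+4) — repeating every 2. A repeating key of period 2 is used — shifts +2, +4 over and over.
Decoding vsyin: v−2=t, s−4=o, y−2=w, i−4=e, n−2=l.

towel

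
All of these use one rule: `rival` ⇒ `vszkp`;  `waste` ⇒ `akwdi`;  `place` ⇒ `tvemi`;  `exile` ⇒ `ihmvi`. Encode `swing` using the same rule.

wgmxk

Shifts by position in rival: pos 0: r→v (+4), pos 1: i→s (+10), pos 2: v→z (+4), pos 3: a→k (+10) — repeating every 2. It's a Vigenère-style cipher with numeric key [4,10]: position i shifts by key[i mod 2].
For swing: s+4=w, w+10=g, i+4=m, n+10=x, g+4=k.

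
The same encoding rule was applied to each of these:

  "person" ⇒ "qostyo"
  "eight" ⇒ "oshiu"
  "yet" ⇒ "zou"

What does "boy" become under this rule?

cyz

The shift depends on letter class: consonant p→q is +1, but vowel e→o is +10. Vowels shift forward by 10 and consonants shift forward by 1.
Applying it to boy: b(cons)+1=c, o(vowel)+10=y, y(cons)+1=z.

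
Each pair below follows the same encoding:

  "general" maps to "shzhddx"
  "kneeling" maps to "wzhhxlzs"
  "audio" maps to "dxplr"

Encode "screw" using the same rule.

eodhi

The shift depends on letter class: consonant g→s is +12, but vowel e→h is +3. Two shifts are in play — +3 for a/e/i/o/u, +12 for every other letter.
On screw: s(cons)+12=e, c(cons)+12=o, r(cons)+12=d, e(vowel)+3=h, w(cons)+12=i.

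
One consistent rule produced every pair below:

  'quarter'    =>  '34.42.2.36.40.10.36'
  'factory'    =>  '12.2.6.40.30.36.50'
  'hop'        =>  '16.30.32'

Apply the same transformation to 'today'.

40.30.8.2.50

q(#17)→34 and u(#21)→42: differences scale by 2, so n = 2·pos + 0. Each letter becomes 2×(its alphabet position, a=1..z=26).
For today: t=20→40, o=15→30, d=4→8, a=1→2, y=25→50.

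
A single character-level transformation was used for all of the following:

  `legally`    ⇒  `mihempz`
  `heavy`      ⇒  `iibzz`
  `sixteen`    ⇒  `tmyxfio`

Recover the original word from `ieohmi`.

Shifts by position in legally: pos 0: l→m (+1), pos 1: e→i (+4), pos 2: g→h (+1), pos 3: a→e (+4) — repeating every 2. It's a Vigenère-style cipher with numeric key [1,4]: position i shifts by key[i mod 2].
Undoing it on ieohmi: i−1=h, e−4=a, o−1=n, h−4=d, m−1=l, i−4=e.

handle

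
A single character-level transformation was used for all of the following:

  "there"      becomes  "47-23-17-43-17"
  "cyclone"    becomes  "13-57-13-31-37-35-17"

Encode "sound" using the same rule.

45-37-49-35-15

t(#20)→47 and h(#8)→23: differences scale by 2, so n = 2·pos + 7. Each letter becomes 2×(its alphabet position, a=1..z=26) + 7.
Applying it to sound: s=19→45, o=15→37, u=21→49, n=14→35, d=4→15.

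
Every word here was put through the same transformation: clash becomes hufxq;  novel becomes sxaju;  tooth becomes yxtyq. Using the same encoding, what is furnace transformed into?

Shifts by position in clash: pos 0: c→h (+5), pos 1: l→u (+9), pos 2: a→f (+5), pos 3: s→x (+5), pos 4: h→q (+9) — repeating every 3. It's a Vigenère-style cipher with numeric key [5,9,5]: position i shifts by key[i mod 3].
For furnace: f+5=k, u+9=d, r+5=w, n+5=s, a+9=j, c+5=h, e+5=j.

kdwsjhj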